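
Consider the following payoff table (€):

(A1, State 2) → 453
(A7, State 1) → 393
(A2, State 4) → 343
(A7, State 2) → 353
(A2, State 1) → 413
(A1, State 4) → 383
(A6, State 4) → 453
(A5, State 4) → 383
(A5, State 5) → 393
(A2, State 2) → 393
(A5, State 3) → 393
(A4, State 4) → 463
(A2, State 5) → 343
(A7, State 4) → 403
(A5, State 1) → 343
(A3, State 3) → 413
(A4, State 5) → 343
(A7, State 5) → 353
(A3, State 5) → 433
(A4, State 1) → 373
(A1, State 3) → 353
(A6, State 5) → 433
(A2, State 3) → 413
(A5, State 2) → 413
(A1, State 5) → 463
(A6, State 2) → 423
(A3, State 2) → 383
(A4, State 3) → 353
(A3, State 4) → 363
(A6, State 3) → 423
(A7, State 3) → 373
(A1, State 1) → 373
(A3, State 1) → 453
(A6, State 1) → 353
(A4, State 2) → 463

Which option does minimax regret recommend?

A1

Column bests: State 1=453, State 2=463, State 3=423, State 4=463, State 5=463.
A1 regrets: 80, 10, 70, 80, 0 → max 80
A2 regrets: 40, 70, 10, 120, 120 → max 120
A3 regrets: 0, 80, 10, 100, 30 → max 100
A4 regrets: 80, 0, 70, 0, 120 → max 120
A5 regrets: 110, 50, 30, 80, 70 → max 110
A6 regrets: 100, 40, 0, 10, 30 → max 100
A7 regrets: 60, 110, 50, 60, 110 → max 110
Smallest max regret = 80 → A1.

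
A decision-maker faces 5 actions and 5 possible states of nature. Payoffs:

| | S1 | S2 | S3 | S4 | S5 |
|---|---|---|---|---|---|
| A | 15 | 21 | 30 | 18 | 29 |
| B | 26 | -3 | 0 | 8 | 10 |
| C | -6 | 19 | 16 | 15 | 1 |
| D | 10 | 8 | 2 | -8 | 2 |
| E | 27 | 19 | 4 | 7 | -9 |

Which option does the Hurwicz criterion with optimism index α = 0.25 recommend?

A

A: 0.25·30 + 0.75·15 = 18.75
B: 0.25·26 + 0.75·(-3) = 4.25
C: 0.25·19 + 0.75·(-6) = 0.25
D: 0.25·10 + 0.75·(-8) = -3.5
E: 0.25·27 + 0.75·(-9) = 0
Highest Hurwicz score = 18.75 → A.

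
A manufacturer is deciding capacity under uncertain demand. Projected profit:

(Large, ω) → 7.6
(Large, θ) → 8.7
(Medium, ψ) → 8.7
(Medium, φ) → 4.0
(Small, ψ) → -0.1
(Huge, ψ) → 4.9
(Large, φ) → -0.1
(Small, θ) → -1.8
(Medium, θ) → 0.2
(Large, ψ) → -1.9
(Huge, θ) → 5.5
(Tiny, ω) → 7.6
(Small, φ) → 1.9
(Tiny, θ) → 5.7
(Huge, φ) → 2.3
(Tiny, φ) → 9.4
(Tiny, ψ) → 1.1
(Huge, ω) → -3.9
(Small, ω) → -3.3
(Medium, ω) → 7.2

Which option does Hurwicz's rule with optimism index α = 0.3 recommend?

Tiny

Tiny: 0.3·9.4 + 0.7·1.1 = 3.59
Small: 0.3·1.9 + 0.7·(-3.3) = -1.74
Medium: 0.3·8.7 + 0.7·0.2 = 2.75
Large: 0.3·8.7 + 0.7·(-1.9) = 1.28
Huge: 0.3·5.5 + 0.7·(-3.9) = -1.08
Highest Hurwicz score = 3.59 → Tiny.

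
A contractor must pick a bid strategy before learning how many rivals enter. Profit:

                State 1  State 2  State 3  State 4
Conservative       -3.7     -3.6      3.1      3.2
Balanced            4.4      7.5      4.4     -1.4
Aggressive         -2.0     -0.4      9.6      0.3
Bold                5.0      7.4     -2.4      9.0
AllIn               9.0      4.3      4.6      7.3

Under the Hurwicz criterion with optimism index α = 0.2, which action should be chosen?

Conservative: 0.2·3.2 + 0.8·(-3.7) = -2.32
Balanced: 0.2·7.5 + 0.8·(-1.4) = 0.38
Aggressive: 0.2·9.6 + 0.8·(-2.0) = 0.32
Bold: 0.2·9.0 + 0.8·(-2.4) = -0.12
AllIn: 0.2·9.0 + 0.8·4.3 = 5.24
Highest Hurwicz score = 5.24 → AllIn.

AllIn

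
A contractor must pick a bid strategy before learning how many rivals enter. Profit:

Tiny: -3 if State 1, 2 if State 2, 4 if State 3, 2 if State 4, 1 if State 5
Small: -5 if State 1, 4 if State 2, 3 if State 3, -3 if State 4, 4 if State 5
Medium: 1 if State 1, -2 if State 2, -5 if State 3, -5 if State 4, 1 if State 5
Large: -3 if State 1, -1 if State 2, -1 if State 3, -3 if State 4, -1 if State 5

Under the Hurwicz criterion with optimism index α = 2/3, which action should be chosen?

Tiny: 2/3·4 + 1/3·(-3) = 5/3
Small: 2/3·4 + 1/3·(-5) = 1
Medium: 2/3·1 + 1/3·(-5) = -1
Large: 2/3·(-1) + 1/3·(-3) = -5/3
Highest Hurwicz score = 5/3 → Tiny.

Tiny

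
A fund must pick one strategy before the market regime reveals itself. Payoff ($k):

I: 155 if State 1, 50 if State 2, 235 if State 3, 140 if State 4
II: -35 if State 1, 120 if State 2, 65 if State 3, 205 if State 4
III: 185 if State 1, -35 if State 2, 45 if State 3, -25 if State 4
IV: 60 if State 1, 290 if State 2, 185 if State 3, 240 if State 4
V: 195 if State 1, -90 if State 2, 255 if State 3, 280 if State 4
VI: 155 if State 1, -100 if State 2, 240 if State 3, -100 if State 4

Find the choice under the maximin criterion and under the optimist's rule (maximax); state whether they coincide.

Row minima: I=50, II=-35, III=-35, IV=60, V=-90, VI=-100
Best worst-case = 60 → IV.
Row maxima: I=235, II=205, III=185, IV=290, V=280, VI=240
Best best-case = 290 → IV.

maximin → IV; maximax → IV (agree)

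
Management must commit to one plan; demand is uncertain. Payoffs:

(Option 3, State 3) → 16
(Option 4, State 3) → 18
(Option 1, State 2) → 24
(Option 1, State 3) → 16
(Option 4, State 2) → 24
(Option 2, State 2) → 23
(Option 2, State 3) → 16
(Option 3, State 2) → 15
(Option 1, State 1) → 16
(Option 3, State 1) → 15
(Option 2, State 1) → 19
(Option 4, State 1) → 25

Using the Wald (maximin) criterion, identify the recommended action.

Row minima: Option 1=16, Option 2=16, Option 3=15, Option 4=18
Best worst-case = 18 → Option 4.

Option 4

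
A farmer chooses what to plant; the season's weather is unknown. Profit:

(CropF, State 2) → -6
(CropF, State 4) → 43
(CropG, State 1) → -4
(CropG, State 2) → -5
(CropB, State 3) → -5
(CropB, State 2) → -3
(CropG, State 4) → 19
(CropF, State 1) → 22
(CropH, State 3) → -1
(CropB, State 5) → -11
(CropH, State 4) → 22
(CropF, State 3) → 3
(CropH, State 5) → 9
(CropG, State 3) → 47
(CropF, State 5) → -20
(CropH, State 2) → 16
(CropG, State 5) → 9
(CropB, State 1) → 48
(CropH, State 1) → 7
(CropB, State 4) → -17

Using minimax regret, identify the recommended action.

Column bests: State 1=48, State 2=16, State 3=47, State 4=43, State 5=9.
CropB regrets: 0, 19, 52, 60, 20 → max 60
CropG regrets: 52, 21, 0, 24, 0 → max 52
CropF regrets: 26, 22, 44, 0, 29 → max 44
CropH regrets: 41, 0, 48, 21, 0 → max 48
Smallest max regret = 44 → CropF.

CropF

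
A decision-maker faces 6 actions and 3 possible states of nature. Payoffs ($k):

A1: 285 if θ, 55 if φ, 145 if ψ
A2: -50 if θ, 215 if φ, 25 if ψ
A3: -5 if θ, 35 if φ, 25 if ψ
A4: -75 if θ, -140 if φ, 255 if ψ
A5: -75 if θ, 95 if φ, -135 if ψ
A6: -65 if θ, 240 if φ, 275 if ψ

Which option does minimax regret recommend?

Column bests: θ=285, φ=240, ψ=275.
A1 regrets: 0, 185, 130 → max 185
A2 regrets: 335, 25, 250 → max 335
A3 regrets: 290, 205, 250 → max 290
A4 regrets: 360, 380, 20 → max 380
A5 regrets: 360, 145, 410 → max 410
A6 regrets: 350, 0, 0 → max 350
Smallest max regret = 185 → A1.

A1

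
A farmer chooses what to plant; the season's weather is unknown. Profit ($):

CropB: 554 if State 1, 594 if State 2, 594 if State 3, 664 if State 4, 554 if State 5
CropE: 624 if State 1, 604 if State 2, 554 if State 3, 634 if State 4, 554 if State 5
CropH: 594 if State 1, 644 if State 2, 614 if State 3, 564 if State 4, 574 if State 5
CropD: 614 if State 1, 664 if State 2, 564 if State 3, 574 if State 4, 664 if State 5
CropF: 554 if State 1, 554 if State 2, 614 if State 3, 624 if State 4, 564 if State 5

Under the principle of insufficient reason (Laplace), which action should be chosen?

Row averages: CropB=592, CropE=594, CropH=598, CropD=616, CropF=582
Highest average = 616 → CropD.

CropD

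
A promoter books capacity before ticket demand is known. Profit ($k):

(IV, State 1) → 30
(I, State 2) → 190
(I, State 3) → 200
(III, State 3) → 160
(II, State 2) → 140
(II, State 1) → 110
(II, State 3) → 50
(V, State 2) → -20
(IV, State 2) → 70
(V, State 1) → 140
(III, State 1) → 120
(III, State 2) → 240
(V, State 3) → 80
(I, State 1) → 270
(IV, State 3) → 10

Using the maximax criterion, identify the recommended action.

I

Row maxima: I=270, II=140, III=240, IV=70, V=140
Best best-case = 270 → I.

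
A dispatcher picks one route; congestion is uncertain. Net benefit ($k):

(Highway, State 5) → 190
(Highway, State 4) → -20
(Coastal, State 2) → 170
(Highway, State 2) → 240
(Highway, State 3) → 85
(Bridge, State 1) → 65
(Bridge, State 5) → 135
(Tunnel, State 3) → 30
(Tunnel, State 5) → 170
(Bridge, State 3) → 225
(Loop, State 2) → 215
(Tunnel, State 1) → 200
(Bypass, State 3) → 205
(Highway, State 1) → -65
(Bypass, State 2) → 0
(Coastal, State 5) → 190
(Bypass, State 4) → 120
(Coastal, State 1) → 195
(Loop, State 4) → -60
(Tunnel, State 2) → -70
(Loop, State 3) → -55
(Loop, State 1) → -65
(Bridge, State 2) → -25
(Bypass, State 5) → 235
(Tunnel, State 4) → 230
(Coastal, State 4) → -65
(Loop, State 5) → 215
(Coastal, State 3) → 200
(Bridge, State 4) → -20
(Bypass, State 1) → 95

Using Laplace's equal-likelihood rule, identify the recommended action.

Coastal

Row averages: Loop=50, Bypass=131, Bridge=76, Highway=86, Tunnel=112, Coastal=138
Highest average = 138 → Coastal.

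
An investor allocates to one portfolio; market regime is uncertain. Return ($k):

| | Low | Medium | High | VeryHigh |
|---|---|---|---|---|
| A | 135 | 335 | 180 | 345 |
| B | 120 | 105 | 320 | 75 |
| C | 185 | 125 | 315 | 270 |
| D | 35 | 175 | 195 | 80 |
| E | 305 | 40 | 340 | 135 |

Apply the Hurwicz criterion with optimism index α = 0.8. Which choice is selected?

A

A: 0.8·345 + 0.2·135 = 303
B: 0.8·320 + 0.2·75 = 271
C: 0.8·315 + 0.2·125 = 277
D: 0.8·195 + 0.2·35 = 163
E: 0.8·340 + 0.2·40 = 280
Highest Hurwicz score = 303 → A.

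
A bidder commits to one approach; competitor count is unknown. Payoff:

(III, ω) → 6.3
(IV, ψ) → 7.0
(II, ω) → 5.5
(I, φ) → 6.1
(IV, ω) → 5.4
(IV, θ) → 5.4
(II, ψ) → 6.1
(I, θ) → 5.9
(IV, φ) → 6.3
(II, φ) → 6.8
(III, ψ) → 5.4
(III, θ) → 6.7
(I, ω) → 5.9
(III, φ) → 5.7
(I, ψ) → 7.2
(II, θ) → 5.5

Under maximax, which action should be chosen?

I

Row maxima: I=7.2, II=6.8, III=6.7, IV=7.0
Best best-case = 7.2 → I.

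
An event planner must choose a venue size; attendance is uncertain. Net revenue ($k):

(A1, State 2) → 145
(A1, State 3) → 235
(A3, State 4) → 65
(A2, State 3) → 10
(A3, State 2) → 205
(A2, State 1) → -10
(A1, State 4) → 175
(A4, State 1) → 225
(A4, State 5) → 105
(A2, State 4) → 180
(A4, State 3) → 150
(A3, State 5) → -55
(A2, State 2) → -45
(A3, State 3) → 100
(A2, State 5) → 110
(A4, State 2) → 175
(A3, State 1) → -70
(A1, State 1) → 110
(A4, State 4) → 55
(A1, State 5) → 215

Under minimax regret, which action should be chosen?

A1

Column bests: State 1=225, State 2=205, State 3=235, State 4=180, State 5=215.
A1 regrets: 115, 60, 0, 5, 0 → max 115
A2 regrets: 235, 250, 225, 0, 105 → max 250
A3 regrets: 295, 0, 135, 115, 270 → max 295
A4 regrets: 0, 30, 85, 125, 110 → max 125
Smallest max regret = 115 → A1.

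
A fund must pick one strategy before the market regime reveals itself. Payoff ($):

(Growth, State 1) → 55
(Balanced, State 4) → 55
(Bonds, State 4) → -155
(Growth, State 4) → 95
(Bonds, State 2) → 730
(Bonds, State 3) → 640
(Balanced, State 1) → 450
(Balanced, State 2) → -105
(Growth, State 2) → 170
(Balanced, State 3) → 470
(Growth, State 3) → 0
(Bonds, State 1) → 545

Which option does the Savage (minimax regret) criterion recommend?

Bonds

Column bests: State 1=545, State 2=730, State 3=640, State 4=95.
Bonds regrets: 0, 0, 0, 250 → max 250
Balanced regrets: 95, 835, 170, 40 → max 835
Growth regrets: 490, 560, 640, 0 → max 640
Smallest max regret = 250 → Bonds.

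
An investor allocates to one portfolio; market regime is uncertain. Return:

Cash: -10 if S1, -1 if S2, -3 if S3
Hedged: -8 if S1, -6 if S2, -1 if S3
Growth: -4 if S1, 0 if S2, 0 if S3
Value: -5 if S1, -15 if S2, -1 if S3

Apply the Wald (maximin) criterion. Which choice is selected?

Growth

Row minima: Cash=-10, Hedged=-8, Growth=-4, Value=-15
Best worst-case = -4 → Growth.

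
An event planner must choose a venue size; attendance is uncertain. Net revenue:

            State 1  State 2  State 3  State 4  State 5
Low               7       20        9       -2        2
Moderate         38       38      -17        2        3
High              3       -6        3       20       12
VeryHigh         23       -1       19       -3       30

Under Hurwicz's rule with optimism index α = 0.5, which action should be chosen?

VeryHigh

Low: 0.5·20 + 0.5·(-2) = 9
Moderate: 0.5·38 + 0.5·(-17) = 10.5
High: 0.5·20 + 0.5·(-6) = 7
VeryHigh: 0.5·30 + 0.5·(-3) = 13.5
Highest Hurwicz score = 13.5 → VeryHigh.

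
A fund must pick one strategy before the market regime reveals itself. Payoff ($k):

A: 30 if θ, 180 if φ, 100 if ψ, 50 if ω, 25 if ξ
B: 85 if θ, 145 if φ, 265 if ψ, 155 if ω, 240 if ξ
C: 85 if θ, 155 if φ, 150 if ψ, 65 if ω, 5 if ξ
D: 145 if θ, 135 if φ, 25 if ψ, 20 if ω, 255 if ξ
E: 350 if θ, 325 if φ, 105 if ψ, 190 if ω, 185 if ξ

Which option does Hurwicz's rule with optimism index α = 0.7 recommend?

A: 0.7·180 + 0.3·25 = 133.5
B: 0.7·265 + 0.3·85 = 211
C: 0.7·155 + 0.3·5 = 110
D: 0.7·255 + 0.3·20 = 184.5
E: 0.7·350 + 0.3·105 = 276.5
Highest Hurwicz score = 276.5 → E.

E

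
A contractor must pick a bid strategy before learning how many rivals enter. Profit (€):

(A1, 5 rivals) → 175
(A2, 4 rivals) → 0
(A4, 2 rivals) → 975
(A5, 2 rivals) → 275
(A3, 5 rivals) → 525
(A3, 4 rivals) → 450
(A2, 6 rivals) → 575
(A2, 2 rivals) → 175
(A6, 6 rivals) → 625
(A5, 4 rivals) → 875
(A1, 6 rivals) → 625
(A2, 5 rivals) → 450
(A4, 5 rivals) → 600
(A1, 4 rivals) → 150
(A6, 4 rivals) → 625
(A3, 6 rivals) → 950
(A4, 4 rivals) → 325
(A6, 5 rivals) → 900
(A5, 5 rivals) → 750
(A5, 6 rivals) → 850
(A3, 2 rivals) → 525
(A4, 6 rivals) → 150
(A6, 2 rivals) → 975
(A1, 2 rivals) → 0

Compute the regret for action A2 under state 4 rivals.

Best payoff under 4 rivals is 875.
Regret = 875 − 0 = 875.

875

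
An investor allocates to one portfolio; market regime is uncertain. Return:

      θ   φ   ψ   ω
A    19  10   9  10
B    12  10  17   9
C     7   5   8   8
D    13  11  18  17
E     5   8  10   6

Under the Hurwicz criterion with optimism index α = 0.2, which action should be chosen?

D

A: 0.2·19 + 0.8·9 = 11
B: 0.2·17 + 0.8·9 = 10.6
C: 0.2·8 + 0.8·5 = 5.6
D: 0.2·18 + 0.8·11 = 12.4
E: 0.2·10 + 0.8·5 = 6
Highest Hurwicz score = 12.4 → D.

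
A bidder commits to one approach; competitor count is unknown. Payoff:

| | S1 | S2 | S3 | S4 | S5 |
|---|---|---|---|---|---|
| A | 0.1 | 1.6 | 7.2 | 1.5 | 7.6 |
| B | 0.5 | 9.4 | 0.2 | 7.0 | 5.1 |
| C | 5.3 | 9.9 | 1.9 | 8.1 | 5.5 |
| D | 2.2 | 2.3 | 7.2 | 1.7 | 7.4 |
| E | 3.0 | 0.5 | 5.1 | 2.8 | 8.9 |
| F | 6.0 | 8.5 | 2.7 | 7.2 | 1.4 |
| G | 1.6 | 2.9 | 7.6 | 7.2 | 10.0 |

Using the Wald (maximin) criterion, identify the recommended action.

Row minima: A=0.1, B=0.2, C=1.9, D=1.7, E=0.5, F=1.4, G=1.6
Best worst-case = 1.9 → C.

C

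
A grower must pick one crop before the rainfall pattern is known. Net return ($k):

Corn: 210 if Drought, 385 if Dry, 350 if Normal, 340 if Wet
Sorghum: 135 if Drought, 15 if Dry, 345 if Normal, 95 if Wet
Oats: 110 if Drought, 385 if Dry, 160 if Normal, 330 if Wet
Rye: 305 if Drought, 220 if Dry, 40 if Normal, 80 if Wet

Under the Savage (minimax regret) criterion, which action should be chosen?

Corn

Column bests: Drought=305, Dry=385, Normal=350, Wet=340.
Corn regrets: 95, 0, 0, 0 → max 95
Sorghum regrets: 170, 370, 5, 245 → max 370
Oats regrets: 195, 0, 190, 10 → max 195
Rye regrets: 0, 165, 310, 260 → max 310
Smallest max regret = 95 → Corn.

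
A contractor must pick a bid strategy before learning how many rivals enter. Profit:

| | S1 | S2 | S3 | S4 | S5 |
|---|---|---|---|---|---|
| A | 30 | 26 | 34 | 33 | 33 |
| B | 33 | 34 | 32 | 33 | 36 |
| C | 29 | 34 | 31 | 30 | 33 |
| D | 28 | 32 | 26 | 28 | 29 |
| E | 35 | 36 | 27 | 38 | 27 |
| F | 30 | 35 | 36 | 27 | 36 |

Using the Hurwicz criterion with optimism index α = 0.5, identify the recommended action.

B

A: 0.5·34 + 0.5·26 = 30
B: 0.5·36 + 0.5·32 = 34
C: 0.5·34 + 0.5·29 = 31.5
D: 0.5·32 + 0.5·26 = 29
E: 0.5·38 + 0.5·27 = 32.5
F: 0.5·36 + 0.5·27 = 31.5
Highest Hurwicz score = 34 → B.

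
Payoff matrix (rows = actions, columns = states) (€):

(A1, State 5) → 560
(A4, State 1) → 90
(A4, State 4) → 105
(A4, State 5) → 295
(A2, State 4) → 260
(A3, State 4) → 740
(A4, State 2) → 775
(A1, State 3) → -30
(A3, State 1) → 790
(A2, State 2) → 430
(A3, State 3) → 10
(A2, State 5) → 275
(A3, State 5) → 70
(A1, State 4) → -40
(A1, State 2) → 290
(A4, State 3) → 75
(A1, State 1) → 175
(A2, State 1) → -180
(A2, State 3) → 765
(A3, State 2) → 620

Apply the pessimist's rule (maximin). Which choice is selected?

Row minima: A1=-40, A2=-180, A3=10, A4=75
Best worst-case = 75 → A4.

A4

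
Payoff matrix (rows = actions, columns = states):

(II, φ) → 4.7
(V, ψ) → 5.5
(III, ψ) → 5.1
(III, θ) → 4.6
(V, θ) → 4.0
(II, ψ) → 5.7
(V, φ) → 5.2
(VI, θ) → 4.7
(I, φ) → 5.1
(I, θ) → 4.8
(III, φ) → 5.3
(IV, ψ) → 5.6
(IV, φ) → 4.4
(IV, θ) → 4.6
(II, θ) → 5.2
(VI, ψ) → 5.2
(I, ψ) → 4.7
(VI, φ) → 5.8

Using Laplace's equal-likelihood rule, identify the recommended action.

VI

Row averages: I=73/15, II=5.2, III=5, IV=73/15, V=4.9, VI=157/30
Highest average = 157/30 → VI.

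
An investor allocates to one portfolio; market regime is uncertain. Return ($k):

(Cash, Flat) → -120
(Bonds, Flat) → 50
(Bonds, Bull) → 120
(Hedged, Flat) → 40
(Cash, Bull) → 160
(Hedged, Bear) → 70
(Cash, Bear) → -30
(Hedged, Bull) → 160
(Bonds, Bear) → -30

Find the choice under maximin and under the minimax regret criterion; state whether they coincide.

maximin → Hedged; minimax regret → Hedged (agree)

Row minima: Bonds=-30, Hedged=40, Cash=-120
Best worst-case = 40 → Hedged.
Column bests: Bear=70, Flat=50, Bull=160.
Bonds regrets: 100, 0, 40 → max 100
Hedged regrets: 0, 10, 0 → max 10
Cash regrets: 100, 170, 0 → max 170
Smallest max regret = 10 → Hedged.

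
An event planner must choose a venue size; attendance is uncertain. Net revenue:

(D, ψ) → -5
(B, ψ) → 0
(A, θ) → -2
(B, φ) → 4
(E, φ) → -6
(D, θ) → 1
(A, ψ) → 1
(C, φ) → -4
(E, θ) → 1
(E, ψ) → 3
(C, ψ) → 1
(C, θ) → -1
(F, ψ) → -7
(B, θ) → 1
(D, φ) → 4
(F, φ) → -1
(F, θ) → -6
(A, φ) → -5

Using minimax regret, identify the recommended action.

B

Column bests: θ=1, φ=4, ψ=3.
A regrets: 3, 9, 2 → max 9
B regrets: 0, 0, 3 → max 3
C regrets: 2, 8, 2 → max 8
D regrets: 0, 0, 8 → max 8
E regrets: 0, 10, 0 → max 10
F regrets: 7, 5, 10 → max 10
Smallest max regret = 3 → B.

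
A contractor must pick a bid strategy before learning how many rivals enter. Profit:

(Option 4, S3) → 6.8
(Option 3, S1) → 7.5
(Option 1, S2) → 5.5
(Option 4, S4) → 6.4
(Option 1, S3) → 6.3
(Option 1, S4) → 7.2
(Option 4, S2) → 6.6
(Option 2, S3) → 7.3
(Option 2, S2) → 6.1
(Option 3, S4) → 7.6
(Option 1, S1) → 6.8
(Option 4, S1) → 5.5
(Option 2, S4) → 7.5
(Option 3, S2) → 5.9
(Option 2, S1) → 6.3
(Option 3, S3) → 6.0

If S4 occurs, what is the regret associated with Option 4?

1.2

Best payoff under S4 is 7.6.
Regret = 7.6 − 6.4 = 1.2.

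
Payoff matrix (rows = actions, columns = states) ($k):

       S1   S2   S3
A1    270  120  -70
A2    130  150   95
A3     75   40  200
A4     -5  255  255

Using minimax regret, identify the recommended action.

A2

Column bests: S1=270, S2=255, S3=255.
A1 regrets: 0, 135, 325 → max 325
A2 regrets: 140, 105, 160 → max 160
A3 regrets: 195, 215, 55 → max 215
A4 regrets: 275, 0, 0 → max 275
Smallest max regret = 160 → A2.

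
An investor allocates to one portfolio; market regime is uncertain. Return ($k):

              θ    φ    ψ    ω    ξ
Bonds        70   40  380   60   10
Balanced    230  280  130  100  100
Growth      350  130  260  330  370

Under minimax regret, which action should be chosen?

Column bests: θ=350, φ=280, ψ=380, ω=330, ξ=370.
Bonds regrets: 280, 240, 0, 270, 360 → max 360
Balanced regrets: 120, 0, 250, 230, 270 → max 270
Growth regrets: 0, 150, 120, 0, 0 → max 150
Smallest max regret = 150 → Growth.

Growth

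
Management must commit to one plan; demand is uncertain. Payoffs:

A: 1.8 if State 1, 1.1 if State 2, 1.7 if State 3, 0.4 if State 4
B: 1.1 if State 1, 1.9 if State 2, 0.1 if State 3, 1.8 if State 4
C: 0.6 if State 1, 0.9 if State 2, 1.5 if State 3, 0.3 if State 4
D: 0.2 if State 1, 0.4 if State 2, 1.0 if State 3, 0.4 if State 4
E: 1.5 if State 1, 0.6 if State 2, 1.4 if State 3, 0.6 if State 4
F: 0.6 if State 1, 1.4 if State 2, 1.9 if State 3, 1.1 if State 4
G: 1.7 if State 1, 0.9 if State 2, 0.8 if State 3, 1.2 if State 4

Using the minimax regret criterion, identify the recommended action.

Column bests: State 1=1.8, State 2=1.9, State 3=1.9, State 4=1.8.
A regrets: 0.0, 0.8, 0.2, 1.4 → max 1.4
B regrets: 0.7, 0.0, 1.8, 0.0 → max 1.8
C regrets: 1.2, 1.0, 0.4, 1.5 → max 1.5
D regrets: 1.6, 1.5, 0.9, 1.4 → max 1.6
E regrets: 0.3, 1.3, 0.5, 1.2 → max 1.3
F regrets: 1.2, 0.5, 0.0, 0.7 → max 1.2
G regrets: 0.1, 1.0, 1.1, 0.6 → max 1.1
Smallest max regret = 1.1 → G.

G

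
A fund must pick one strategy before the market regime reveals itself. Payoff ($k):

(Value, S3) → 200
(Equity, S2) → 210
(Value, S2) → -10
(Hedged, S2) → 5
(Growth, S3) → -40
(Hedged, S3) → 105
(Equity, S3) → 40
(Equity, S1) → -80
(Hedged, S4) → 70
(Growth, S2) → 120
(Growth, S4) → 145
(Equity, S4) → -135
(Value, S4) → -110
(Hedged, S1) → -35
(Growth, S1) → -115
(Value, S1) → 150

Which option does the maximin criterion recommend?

Row minima: Growth=-115, Hedged=-35, Equity=-135, Value=-110
Best worst-case = -35 → Hedged.

Hedged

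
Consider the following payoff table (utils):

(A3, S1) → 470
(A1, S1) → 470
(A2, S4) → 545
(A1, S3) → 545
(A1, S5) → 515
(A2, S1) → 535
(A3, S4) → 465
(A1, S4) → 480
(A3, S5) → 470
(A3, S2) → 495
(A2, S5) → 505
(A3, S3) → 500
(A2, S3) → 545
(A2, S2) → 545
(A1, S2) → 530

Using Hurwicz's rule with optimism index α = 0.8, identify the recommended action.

A1: 0.8·545 + 0.2·470 = 530
A2: 0.8·545 + 0.2·505 = 537
A3: 0.8·500 + 0.2·465 = 493
Highest Hurwicz score = 537 → A2.

A2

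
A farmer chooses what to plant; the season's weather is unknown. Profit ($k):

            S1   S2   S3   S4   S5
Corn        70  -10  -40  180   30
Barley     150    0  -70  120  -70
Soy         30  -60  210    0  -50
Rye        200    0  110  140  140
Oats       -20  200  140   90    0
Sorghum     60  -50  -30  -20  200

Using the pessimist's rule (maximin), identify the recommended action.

Row minima: Corn=-40, Barley=-70, Soy=-60, Rye=0, Oats=-20, Sorghum=-50
Best worst-case = 0 → Rye.

Rye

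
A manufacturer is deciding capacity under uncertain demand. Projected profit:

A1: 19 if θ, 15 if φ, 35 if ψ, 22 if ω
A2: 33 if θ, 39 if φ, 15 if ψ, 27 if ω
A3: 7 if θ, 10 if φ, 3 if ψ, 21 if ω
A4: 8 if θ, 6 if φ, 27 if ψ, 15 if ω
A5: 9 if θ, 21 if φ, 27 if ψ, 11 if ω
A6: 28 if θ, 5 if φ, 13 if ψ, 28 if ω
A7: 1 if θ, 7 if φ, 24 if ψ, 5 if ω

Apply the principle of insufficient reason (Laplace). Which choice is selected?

A2

Row averages: A1=22.75, A2=28.5, A3=10.25, A4=14, A5=17, A6=18.5, A7=9.25
Highest average = 28.5 → A2.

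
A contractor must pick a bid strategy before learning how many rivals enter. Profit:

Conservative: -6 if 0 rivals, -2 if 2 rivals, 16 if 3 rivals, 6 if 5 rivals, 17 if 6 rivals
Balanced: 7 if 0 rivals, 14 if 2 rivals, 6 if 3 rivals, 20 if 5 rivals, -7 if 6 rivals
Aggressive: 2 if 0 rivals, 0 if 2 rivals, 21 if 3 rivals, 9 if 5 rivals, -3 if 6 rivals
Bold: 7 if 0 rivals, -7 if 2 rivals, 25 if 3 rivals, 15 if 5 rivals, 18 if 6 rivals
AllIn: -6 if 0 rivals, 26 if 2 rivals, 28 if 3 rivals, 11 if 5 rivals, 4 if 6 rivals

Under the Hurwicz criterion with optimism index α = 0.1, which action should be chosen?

Aggressive

Conservative: 0.1·17 + 0.9·(-6) = -3.7
Balanced: 0.1·20 + 0.9·(-7) = -4.3
Aggressive: 0.1·21 + 0.9·(-3) = -0.6
Bold: 0.1·25 + 0.9·(-7) = -3.8
AllIn: 0.1·28 + 0.9·(-6) = -2.6
Highest Hurwicz score = -0.6 → Aggressive.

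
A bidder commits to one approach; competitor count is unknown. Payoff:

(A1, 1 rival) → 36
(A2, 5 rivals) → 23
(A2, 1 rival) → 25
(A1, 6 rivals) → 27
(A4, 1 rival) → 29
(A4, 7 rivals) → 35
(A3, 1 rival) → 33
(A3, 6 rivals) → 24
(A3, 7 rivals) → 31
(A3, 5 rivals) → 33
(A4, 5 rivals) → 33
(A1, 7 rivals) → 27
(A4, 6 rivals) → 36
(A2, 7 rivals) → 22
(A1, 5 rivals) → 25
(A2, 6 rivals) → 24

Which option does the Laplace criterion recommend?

Row averages: A1=28.75, A2=23.5, A3=30.25, A4=33.25
Highest average = 33.25 → A4.

A4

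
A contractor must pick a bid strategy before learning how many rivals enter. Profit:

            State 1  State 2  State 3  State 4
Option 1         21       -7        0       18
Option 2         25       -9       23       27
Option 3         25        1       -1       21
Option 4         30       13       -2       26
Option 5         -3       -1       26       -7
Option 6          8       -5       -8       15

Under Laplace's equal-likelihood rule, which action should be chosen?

Option 4

Row averages: Option 1=8, Option 2=16.5, Option 3=11.5, Option 4=16.75, Option 5=3.75, Option 6=2.5
Highest average = 16.75 → Option 4.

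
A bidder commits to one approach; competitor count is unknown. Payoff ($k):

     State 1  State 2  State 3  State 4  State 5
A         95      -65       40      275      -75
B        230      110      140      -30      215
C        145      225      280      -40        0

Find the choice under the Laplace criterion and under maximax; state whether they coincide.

laplace → B; maximax → C (disagree)

Row averages: A=54, B=133, C=122
Highest average = 133 → B.
Row maxima: A=275, B=230, C=280
Best best-case = 280 → C.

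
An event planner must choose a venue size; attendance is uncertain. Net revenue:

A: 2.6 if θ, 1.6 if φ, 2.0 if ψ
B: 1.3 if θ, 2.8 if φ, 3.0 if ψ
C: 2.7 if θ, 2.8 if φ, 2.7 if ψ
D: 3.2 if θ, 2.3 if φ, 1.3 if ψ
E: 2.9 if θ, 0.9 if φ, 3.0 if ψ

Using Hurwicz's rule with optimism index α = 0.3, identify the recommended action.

A: 0.3·2.6 + 0.7·1.6 = 1.9
B: 0.3·3.0 + 0.7·1.3 = 1.81
C: 0.3·2.8 + 0.7·2.7 = 2.73
D: 0.3·3.2 + 0.7·1.3 = 1.87
E: 0.3·3.0 + 0.7·0.9 = 1.53
Highest Hurwicz score = 2.73 → C.

C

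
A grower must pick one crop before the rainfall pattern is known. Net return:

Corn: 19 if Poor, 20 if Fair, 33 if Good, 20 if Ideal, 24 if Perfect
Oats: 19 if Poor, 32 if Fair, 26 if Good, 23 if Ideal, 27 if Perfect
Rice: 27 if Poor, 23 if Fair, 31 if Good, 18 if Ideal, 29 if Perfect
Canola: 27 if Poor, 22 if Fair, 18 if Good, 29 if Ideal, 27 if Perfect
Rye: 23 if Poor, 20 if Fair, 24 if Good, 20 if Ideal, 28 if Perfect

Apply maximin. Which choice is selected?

Rye

Row minima: Corn=19, Oats=19, Rice=18, Canola=18, Rye=20
Best worst-case = 20 → Rye.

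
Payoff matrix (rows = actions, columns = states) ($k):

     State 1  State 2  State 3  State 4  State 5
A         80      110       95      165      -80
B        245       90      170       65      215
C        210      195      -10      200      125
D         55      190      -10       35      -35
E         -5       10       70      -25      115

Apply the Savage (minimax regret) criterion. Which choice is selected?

B

Column bests: State 1=245, State 2=195, State 3=170, State 4=200, State 5=215.
A regrets: 165, 85, 75, 35, 295 → max 295
B regrets: 0, 105, 0, 135, 0 → max 135
C regrets: 35, 0, 180, 0, 90 → max 180
D regrets: 190, 5, 180, 165, 250 → max 250
E regrets: 250, 185, 100, 225, 100 → max 250
Smallest max regret = 135 → B.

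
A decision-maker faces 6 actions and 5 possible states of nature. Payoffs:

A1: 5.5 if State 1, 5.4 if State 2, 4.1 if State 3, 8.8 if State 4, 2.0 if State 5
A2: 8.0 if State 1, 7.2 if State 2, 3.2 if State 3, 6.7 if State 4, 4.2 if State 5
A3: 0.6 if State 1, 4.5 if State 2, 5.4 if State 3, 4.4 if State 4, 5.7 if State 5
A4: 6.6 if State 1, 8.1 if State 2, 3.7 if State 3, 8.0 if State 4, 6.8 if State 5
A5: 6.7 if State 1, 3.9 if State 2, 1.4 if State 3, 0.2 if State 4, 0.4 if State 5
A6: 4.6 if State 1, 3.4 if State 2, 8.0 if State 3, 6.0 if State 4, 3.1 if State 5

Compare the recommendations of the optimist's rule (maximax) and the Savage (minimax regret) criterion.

maximax → A1; minimax regret → A4 (disagree)

Row maxima: A1=8.8, A2=8.0, A3=5.7, A4=8.1, A5=6.7, A6=8.0
Best best-case = 8.8 → A1.
Column bests: State 1=8.0, State 2=8.1, State 3=8.0, State 4=8.8, State 5=6.8.
A1 regrets: 2.5, 2.7, 3.9, 0.0, 4.8 → max 4.8
A2 regrets: 0.0, 0.9, 4.8, 2.1, 2.6 → max 4.8
A3 regrets: 7.4, 3.6, 2.6, 4.4, 1.1 → max 7.4
A4 regrets: 1.4, 0.0, 4.3, 0.8, 0.0 → max 4.3
A5 regrets: 1.3, 4.2, 6.6, 8.6, 6.4 → max 8.6
A6 regrets: 3.4, 4.7, 0.0, 2.8, 3.7 → max 4.7
Smallest max regret = 4.3 → A4.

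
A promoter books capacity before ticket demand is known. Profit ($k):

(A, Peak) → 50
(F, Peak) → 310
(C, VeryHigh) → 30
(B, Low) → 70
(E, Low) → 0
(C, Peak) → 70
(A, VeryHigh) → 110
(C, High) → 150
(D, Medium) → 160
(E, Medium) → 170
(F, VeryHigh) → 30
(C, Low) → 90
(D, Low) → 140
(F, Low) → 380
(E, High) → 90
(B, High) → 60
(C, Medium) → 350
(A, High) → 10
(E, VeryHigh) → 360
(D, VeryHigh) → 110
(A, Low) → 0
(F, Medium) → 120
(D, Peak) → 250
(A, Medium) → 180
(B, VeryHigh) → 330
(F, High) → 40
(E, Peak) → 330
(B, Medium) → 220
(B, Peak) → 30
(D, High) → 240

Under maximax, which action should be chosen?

Row maxima: A=180, B=330, C=350, D=250, E=360, F=380
Best best-case = 380 → F.

F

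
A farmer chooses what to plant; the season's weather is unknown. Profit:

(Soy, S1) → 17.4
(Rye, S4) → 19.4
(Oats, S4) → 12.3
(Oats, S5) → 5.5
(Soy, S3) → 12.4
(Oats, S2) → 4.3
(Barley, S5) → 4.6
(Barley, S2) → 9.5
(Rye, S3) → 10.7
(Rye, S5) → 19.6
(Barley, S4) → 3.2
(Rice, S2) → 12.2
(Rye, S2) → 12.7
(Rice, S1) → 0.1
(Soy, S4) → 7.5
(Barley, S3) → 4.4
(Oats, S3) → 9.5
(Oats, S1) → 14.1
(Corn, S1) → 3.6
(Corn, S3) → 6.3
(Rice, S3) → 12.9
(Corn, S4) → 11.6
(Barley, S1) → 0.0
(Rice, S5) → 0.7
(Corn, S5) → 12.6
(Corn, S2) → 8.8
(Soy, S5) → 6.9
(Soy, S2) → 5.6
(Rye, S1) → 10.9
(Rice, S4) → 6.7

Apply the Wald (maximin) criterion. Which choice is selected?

Row minima: Rice=0.1, Rye=10.7, Oats=4.3, Corn=3.6, Barley=0.0, Soy=5.6
Best worst-case = 10.7 → Rye.

Rye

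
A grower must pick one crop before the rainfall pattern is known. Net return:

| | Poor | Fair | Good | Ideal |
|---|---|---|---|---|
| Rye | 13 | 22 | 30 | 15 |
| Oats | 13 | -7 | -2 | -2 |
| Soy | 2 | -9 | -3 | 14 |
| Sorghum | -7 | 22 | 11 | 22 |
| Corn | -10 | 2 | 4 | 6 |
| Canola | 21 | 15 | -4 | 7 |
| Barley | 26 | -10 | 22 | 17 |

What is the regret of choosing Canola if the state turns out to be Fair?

7

Best payoff under Fair is 22.
Regret = 22 − 15 = 7.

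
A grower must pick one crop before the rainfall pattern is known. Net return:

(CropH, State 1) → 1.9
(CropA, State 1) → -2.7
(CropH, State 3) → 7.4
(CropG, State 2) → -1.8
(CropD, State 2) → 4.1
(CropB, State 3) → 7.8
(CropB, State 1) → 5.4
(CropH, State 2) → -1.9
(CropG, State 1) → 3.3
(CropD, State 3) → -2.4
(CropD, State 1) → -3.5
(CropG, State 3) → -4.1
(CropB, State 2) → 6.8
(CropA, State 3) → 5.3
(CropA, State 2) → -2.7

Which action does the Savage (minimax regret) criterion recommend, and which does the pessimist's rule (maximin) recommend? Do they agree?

minimax regret → CropB; maximin → CropB (agree)

Column bests: State 1=5.4, State 2=6.8, State 3=7.8.
CropB regrets: 0.0, 0.0, 0.0 → max 0.0
CropG regrets: 2.1, 8.6, 11.9 → max 11.9
CropA regrets: 8.1, 9.5, 2.5 → max 9.5
CropD regrets: 8.9, 2.7, 10.2 → max 10.2
CropH regrets: 3.5, 8.7, 0.4 → max 8.7
Smallest max regret = 0.0 → CropB.
Row minima: CropB=5.4, CropG=-4.1, CropA=-2.7, CropD=-3.5, CropH=-1.9
Best worst-case = 5.4 → CropB.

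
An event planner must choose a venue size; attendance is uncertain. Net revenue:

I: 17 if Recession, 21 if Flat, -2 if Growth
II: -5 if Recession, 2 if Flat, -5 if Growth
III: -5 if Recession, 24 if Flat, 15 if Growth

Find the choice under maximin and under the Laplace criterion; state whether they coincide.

maximin → I; laplace → I (agree)

Row minima: I=-2, II=-5, III=-5
Best worst-case = -2 → I.
Row averages: I=12, II=-8/3, III=34/3
Highest average = 12 → I.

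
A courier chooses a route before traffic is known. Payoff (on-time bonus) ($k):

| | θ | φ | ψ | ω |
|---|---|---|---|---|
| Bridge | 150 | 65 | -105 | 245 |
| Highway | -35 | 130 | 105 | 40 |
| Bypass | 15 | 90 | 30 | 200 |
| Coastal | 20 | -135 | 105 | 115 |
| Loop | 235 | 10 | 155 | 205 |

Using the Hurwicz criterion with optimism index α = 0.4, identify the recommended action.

Loop

Bridge: 0.4·245 + 0.6·(-105) = 35
Highway: 0.4·130 + 0.6·(-35) = 31
Bypass: 0.4·200 + 0.6·15 = 89
Coastal: 0.4·115 + 0.6·(-135) = -35
Loop: 0.4·235 + 0.6·10 = 100
Highest Hurwicz score = 100 → Loop.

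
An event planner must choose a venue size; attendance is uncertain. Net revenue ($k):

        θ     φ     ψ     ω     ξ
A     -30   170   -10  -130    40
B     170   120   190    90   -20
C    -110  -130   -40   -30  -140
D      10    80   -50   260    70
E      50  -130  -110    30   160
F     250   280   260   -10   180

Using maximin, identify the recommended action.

F

Row minima: A=-130, B=-20, C=-140, D=-50, E=-130, F=-10
Best worst-case = -10 → F.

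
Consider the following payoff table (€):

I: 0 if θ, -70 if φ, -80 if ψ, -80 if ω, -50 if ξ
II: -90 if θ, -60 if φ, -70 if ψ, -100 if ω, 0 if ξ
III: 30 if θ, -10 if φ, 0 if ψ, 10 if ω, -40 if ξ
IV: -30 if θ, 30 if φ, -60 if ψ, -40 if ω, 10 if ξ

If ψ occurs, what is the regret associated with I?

80

Best payoff under ψ is 0.
Regret = 0 − (-80) = 80.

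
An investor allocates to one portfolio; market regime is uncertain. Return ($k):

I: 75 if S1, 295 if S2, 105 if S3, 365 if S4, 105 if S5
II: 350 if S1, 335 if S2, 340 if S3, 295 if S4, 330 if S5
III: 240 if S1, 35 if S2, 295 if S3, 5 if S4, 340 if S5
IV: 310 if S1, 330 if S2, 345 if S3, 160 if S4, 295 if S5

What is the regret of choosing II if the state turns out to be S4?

Best payoff under S4 is 365.
Regret = 365 − 295 = 70.

70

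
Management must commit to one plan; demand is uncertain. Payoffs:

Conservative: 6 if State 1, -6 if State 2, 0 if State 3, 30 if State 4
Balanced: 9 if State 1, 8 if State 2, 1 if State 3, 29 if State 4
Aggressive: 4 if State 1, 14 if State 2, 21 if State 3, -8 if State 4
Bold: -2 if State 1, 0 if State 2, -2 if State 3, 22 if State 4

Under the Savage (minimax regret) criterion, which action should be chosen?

Balanced

Column bests: State 1=9, State 2=14, State 3=21, State 4=30.
Conservative regrets: 3, 20, 21, 0 → max 21
Balanced regrets: 0, 6, 20, 1 → max 20
Aggressive regrets: 5, 0, 0, 38 → max 38
Bold regrets: 11, 14, 23, 8 → max 23
Smallest max regret = 20 → Balanced.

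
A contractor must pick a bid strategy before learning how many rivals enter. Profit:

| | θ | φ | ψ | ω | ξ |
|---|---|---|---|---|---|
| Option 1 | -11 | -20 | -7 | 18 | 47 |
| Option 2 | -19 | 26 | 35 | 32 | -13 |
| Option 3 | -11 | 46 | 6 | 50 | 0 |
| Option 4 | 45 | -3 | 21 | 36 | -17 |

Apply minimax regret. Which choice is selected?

Option 3

Column bests: θ=45, φ=46, ψ=35, ω=50, ξ=47.
Option 1 regrets: 56, 66, 42, 32, 0 → max 66
Option 2 regrets: 64, 20, 0, 18, 60 → max 64
Option 3 regrets: 56, 0, 29, 0, 47 → max 56
Option 4 regrets: 0, 49, 14, 14, 64 → max 64
Smallest max regret = 56 → Option 3.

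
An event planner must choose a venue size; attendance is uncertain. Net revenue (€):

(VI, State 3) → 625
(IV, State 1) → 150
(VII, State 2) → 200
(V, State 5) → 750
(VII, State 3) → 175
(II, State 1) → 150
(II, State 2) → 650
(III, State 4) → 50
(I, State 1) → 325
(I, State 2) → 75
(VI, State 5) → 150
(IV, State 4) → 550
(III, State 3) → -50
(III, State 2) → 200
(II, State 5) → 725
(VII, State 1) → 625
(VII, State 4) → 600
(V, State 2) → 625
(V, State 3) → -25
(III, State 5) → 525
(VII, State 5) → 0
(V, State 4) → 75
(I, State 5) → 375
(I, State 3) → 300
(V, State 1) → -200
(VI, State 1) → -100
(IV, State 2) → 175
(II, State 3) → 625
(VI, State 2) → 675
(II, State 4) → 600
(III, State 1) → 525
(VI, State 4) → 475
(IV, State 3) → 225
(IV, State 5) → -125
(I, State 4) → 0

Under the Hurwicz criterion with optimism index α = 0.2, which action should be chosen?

II

I: 0.2·375 + 0.8·0 = 75
II: 0.2·725 + 0.8·150 = 265
III: 0.2·525 + 0.8·(-50) = 65
IV: 0.2·550 + 0.8·(-125) = 10
V: 0.2·750 + 0.8·(-200) = -10
VI: 0.2·675 + 0.8·(-100) = 55
VII: 0.2·625 + 0.8·0 = 125
Highest Hurwicz score = 265 → II.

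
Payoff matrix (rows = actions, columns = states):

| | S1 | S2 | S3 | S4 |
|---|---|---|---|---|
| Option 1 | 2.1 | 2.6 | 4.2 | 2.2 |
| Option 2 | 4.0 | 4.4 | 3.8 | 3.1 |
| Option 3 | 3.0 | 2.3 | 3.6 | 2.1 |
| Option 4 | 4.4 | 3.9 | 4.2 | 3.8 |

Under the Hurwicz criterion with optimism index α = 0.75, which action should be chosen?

Option 4

Option 1: 0.75·4.2 + 0.25·2.1 = 3.675
Option 2: 0.75·4.4 + 0.25·3.1 = 4.075
Option 3: 0.75·3.6 + 0.25·2.1 = 3.225
Option 4: 0.75·4.4 + 0.25·3.8 = 4.25
Highest Hurwicz score = 4.25 → Option 4.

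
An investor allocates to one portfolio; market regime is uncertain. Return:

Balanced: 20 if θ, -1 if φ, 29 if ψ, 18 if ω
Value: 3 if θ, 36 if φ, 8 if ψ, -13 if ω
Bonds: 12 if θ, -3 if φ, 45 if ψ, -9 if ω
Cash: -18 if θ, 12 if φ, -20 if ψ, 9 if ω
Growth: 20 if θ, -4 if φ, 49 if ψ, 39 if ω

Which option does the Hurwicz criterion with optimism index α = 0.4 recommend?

Growth

Balanced: 0.4·29 + 0.6·(-1) = 11
Value: 0.4·36 + 0.6·(-13) = 6.6
Bonds: 0.4·45 + 0.6·(-9) = 12.6
Cash: 0.4·12 + 0.6·(-20) = -7.2
Growth: 0.4·49 + 0.6·(-4) = 17.2
Highest Hurwicz score = 17.2 → Growth.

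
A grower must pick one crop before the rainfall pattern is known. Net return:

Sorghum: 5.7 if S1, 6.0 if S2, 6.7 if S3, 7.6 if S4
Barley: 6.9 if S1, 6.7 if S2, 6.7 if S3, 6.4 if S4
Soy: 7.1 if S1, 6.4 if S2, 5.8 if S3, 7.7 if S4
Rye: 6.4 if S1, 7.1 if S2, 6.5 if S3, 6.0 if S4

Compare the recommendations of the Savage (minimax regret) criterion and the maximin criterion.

Column bests: S1=7.1, S2=7.1, S3=6.7, S4=7.7.
Sorghum regrets: 1.4, 1.1, 0.0, 0.1 → max 1.4
Barley regrets: 0.2, 0.4, 0.0, 1.3 → max 1.3
Soy regrets: 0.0, 0.7, 0.9, 0.0 → max 0.9
Rye regrets: 0.7, 0.0, 0.2, 1.7 → max 1.7
Smallest max regret = 0.9 → Soy.
Row minima: Sorghum=5.7, Barley=6.4, Soy=5.8, Rye=6.0
Best worst-case = 6.4 → Barley.

minimax regret → Soy; maximin → Barley (disagree)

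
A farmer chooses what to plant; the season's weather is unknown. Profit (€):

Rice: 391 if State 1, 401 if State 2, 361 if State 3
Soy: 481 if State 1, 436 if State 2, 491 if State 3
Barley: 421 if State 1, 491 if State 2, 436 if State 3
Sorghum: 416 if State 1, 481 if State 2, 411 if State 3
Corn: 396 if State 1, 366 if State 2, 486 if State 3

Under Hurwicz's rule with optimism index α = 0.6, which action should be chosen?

Rice: 0.6·401 + 0.4·361 = 385
Soy: 0.6·491 + 0.4·436 = 469
Barley: 0.6·491 + 0.4·421 = 463
Sorghum: 0.6·481 + 0.4·411 = 453
Corn: 0.6·486 + 0.4·366 = 438
Highest Hurwicz score = 469 → Soy.

Soy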